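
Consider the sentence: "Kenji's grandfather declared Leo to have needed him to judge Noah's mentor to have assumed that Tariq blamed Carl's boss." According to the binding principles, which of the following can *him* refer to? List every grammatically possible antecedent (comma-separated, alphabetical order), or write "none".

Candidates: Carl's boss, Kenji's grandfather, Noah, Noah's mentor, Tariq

Kenji's grandfather

*him* is a pronoun; Principle B requires it to be free in its binding domain — the clause headed by 'needed'.
— Carl's boss: object of the clause headed by 'blamed'; is c-commanded by the pronoun; coreference would bind this R-expression — blocked (Principle C).
— Kenji's grandfather: subject of the matrix clause; c-commands the pronoun but lies outside its binding domain — allowed.
— Noah: possessor inside the subject DP of the clause headed by 'assumed'; is c-commanded by the pronoun; coreference would bind this R-expression — blocked (Principle C).
— Noah's mentor: subject of the clause headed by 'assumed'; is c-commanded by the pronoun; coreference would bind this R-expression — blocked (Principle C).
— Tariq: subject of the clause headed by 'blamed'; is c-commanded by the pronoun; coreference would bind this R-expression — blocked (Principle C).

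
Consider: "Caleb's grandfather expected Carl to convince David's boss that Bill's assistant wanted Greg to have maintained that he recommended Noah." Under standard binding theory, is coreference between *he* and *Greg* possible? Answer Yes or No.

Yes

*Greg* is an R-expression; Principle C requires it to be free (not bound by any c-commanding expression).
— he: subject of the clause headed by 'recommended'; the pronoun does not c-command the R-expression — coreference allowed.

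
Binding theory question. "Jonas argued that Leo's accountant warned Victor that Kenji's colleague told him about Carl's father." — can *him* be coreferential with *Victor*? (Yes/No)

*him* is a pronoun; Principle B requires it to be free in its binding domain — the clause headed by 'told'.
— Victor: object of the clause headed by 'warned'; c-commands the pronoun but lies outside its binding domain — allowed.

Yes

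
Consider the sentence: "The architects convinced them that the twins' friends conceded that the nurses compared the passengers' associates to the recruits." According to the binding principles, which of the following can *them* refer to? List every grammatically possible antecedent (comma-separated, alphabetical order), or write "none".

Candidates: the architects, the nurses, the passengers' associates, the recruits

none

*them* is a pronoun; Principle B requires it to be free in its binding domain — the matrix clause.
— the architects: subject of the matrix clause; c-commands the pronoun within its binding domain — blocked (Principle B).
— the nurses: subject of the clause headed by 'compared'; is c-commanded by the pronoun; coreference would bind this R-expression — blocked (Principle C).
— the passengers' associates: object of the clause headed by 'compared'; is c-commanded by the pronoun; coreference would bind this R-expression — blocked (Principle C).
— the recruits: second object of the clause headed by 'compared'; is c-commanded by the pronoun; coreference would bind this R-expression — blocked (Principle C).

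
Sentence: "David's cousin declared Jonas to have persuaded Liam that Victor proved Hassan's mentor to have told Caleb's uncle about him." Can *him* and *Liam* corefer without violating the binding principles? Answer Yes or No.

*Liam* is an R-expression; Principle C requires it to be free (not bound by any c-commanding expression).
— him: second object of the clause headed by 'told'; the pronoun does not c-command the R-expression — coreference allowed.

Yes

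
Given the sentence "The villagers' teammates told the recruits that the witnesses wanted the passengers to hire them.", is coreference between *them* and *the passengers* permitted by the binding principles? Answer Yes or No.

No

*them* is a pronoun; Principle B requires it to be free in its binding domain — the clause headed by 'hire'.
— the passengers: subject of the clause headed by 'hire'; c-commands the pronoun within its binding domain — blocked (Principle B).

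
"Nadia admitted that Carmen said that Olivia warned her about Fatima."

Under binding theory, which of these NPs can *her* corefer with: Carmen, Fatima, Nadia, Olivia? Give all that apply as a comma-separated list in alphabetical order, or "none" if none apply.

*her* is a pronoun; Principle B requires it to be free in its binding domain — the clause headed by 'warned'.
— Carmen: subject of the clause headed by 'said'; c-commands the pronoun but lies outside its binding domain — allowed.
— Fatima: second object of the clause headed by 'warned'; is c-commanded by the pronoun; coreference would bind this R-expression — blocked (Principle C).
— Nadia: subject of the matrix clause; c-commands the pronoun but lies outside its binding domain — allowed.
— Olivia: subject of the clause headed by 'warned'; c-commands the pronoun within its binding domain — blocked (Principle B).

Carmen, Nadia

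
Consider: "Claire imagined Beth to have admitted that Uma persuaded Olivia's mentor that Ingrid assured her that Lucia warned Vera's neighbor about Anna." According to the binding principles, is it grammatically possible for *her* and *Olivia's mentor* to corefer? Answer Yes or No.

Yes

*her* is a pronoun; Principle B requires it to be free in its binding domain — the clause headed by 'assured'.
— Olivia's mentor: object of the clause headed by 'persuaded'; c-commands the pronoun but lies outside its binding domain — allowed.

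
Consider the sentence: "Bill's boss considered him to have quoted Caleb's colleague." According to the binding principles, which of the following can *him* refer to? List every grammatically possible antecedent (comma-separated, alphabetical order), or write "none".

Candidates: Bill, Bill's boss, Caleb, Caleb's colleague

Bill

*him* is a pronoun; Principle B requires it to be free in its binding domain — the matrix clause.
— Bill: possessor inside the subject DP of the matrix clause; does not c-command the pronoun — Principle B does not apply; allowed.
— Bill's boss: subject of the matrix clause; c-commands the pronoun within its binding domain — blocked (Principle B).
— Caleb: possessor inside the object DP of the clause headed by 'quoted'; is c-commanded by the pronoun; coreference would bind this R-expression — blocked (Principle C).
— Caleb's colleague: object of the clause headed by 'quoted'; is c-commanded by the pronoun; coreference would bind this R-expression — blocked (Principle C).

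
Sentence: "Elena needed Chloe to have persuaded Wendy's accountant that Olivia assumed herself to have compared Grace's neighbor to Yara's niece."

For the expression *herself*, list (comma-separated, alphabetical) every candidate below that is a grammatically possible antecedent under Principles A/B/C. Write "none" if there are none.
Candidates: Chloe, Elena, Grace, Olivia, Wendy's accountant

Olivia

*herself* is a reflexive; Principle A requires it to be bound within its binding domain — the clause headed by 'assumed'.
— Chloe: subject of the clause headed by 'persuaded'; c-commands the reflexive but lies outside its binding domain — cannot bind it (Principle A).
— Elena: subject of the matrix clause; c-commands the reflexive but lies outside its binding domain — cannot bind it (Principle A).
— Grace: possessor inside the object DP of the clause headed by 'compared'; does not c-command the reflexive — cannot bind it (Principle A).
— Olivia: subject of the clause headed by 'assumed'; c-commands the reflexive within its binding domain — allowed (Principle A).
— Wendy's accountant: object of the clause headed by 'persuaded'; c-commands the reflexive but lies outside its binding domain — cannot bind it (Principle A).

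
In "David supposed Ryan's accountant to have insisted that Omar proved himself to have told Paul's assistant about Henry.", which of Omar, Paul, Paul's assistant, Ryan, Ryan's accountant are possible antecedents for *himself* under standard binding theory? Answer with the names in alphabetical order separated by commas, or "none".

*himself* is a reflexive; Principle A requires it to be bound within its binding domain — the clause headed by 'proved'.
— Omar: subject of the clause headed by 'proved'; c-commands the reflexive within its binding domain — allowed (Principle A).
— Paul: possessor inside the object DP of the clause headed by 'told'; does not c-command the reflexive — cannot bind it (Principle A).
— Paul's assistant: object of the clause headed by 'told'; does not c-command the reflexive — cannot bind it (Principle A).
— Ryan: possessor inside the subject DP of the clause headed by 'insisted'; does not c-command the reflexive — cannot bind it (Principle A).
— Ryan's accountant: subject of the clause headed by 'insisted'; c-commands the reflexive but lies outside its binding domain — cannot bind it (Principle A).

Omar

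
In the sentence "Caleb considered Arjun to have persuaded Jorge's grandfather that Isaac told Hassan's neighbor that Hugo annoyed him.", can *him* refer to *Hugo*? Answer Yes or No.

No

*him* is a pronoun; Principle B requires it to be free in its binding domain — the clause headed by 'annoyed'.
— Hugo: subject of the clause headed by 'annoyed'; c-commands the pronoun within its binding domain — blocked (Principle B).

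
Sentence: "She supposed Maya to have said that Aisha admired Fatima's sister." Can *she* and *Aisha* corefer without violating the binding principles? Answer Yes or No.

No

*Aisha* is an R-expression; Principle C requires it to be free (not bound by any c-commanding expression).
— she: subject of the matrix clause; the pronoun c-commands the R-expression — coreference blocked (Principle C).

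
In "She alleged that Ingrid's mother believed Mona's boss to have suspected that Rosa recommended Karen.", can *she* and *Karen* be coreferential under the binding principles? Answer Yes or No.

No

*Karen* is an R-expression; Principle C requires it to be free (not bound by any c-commanding expression).
— she: subject of the matrix clause; the pronoun c-commands the R-expression — coreference blocked (Principle C).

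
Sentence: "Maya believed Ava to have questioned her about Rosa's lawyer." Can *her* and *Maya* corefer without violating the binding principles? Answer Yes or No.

Yes

*Maya* is an R-expression; Principle C requires it to be free (not bound by any c-commanding expression).
— her: object of the clause headed by 'questioned'; the pronoun does not c-command the R-expression — coreference allowed.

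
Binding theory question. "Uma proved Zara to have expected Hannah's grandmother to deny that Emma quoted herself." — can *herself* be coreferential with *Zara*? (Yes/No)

*herself* is a reflexive; Principle A requires it to be bound within its binding domain — the clause headed by 'quoted'.
— Zara: subject of the clause headed by 'expected'; c-commands the reflexive but lies outside its binding domain — cannot bind it (Principle A).

No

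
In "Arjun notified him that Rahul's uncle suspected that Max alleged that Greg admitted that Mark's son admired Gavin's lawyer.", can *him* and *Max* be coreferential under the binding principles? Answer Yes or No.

No

*Max* is an R-expression; Principle C requires it to be free (not bound by any c-commanding expression).
— him: object of the matrix clause; the pronoun c-commands the R-expression — coreference blocked (Principle C).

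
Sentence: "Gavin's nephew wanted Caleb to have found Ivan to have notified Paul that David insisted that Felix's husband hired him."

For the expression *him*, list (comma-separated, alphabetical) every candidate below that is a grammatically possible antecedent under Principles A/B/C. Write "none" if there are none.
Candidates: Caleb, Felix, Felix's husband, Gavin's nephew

*him* is a pronoun; Principle B requires it to be free in its binding domain — the clause headed by 'hired'.
— Caleb: subject of the clause headed by 'found'; c-commands the pronoun but lies outside its binding domain — allowed.
— Felix: possessor inside the subject DP of the clause headed by 'hired'; does not c-command the pronoun — Principle B does not apply; allowed.
— Felix's husband: subject of the clause headed by 'hired'; c-commands the pronoun within its binding domain — blocked (Principle B).
— Gavin's nephew: subject of the matrix clause; c-commands the pronoun but lies outside its binding domain — allowed.

Caleb, Felix, Gavin's nephew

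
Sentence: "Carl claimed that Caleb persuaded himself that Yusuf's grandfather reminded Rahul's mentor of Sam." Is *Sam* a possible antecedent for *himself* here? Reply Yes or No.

No

*himself* is a reflexive; Principle A requires it to be bound within its binding domain — the clause headed by 'persuaded'.
— Sam: second object of the clause headed by 'reminded'; does not c-command the reflexive — cannot bind it (Principle A).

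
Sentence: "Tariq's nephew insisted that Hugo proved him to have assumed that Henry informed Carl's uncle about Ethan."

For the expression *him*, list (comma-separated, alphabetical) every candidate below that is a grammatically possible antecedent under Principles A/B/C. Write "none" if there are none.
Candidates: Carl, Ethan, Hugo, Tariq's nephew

Tariq's nephew

*him* is a pronoun; Principle B requires it to be free in its binding domain — the clause headed by 'proved'.
— Carl: possessor inside the object DP of the clause headed by 'informed'; is c-commanded by the pronoun; coreference would bind this R-expression — blocked (Principle C).
— Ethan: second object of the clause headed by 'informed'; is c-commanded by the pronoun; coreference would bind this R-expression — blocked (Principle C).
— Hugo: subject of the clause headed by 'proved'; c-commands the pronoun within its binding domain — blocked (Principle B).
— Tariq's nephew: subject of the matrix clause; c-commands the pronoun but lies outside its binding domain — allowed.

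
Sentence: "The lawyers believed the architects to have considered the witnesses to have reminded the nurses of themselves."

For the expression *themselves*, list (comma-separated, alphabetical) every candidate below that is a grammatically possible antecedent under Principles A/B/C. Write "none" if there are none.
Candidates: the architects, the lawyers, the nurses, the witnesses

the nurses, the witnesses

*themselves* is a reflexive; Principle A requires it to be bound within its binding domain — the clause headed by 'reminded'.
— the architects: subject of the clause headed by 'considered'; c-commands the reflexive but lies outside its binding domain — cannot bind it (Principle A).
— the lawyers: subject of the matrix clause; c-commands the reflexive but lies outside its binding domain — cannot bind it (Principle A).
— the nurses: object of the clause headed by 'reminded'; c-commands the reflexive within its binding domain — allowed (Principle A).
— the witnesses: subject of the clause headed by 'reminded'; c-commands the reflexive within its binding domain — allowed (Principle A).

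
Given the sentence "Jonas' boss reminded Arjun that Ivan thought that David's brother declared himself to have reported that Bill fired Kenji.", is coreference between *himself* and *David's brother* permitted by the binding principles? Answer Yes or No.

*himself* is a reflexive; Principle A requires it to be bound within its binding domain — the clause headed by 'declared'.
— David's brother: subject of the clause headed by 'declared'; c-commands the reflexive within its binding domain — allowed (Principle A).

Yes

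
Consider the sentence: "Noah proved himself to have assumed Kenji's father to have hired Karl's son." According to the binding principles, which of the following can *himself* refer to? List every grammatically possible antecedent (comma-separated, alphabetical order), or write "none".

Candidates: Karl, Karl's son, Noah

Noah

*himself* is a reflexive; Principle A requires it to be bound within its binding domain — the matrix clause.
— Karl: possessor inside the object DP of the clause headed by 'hired'; does not c-command the reflexive — cannot bind it (Principle A).
— Karl's son: object of the clause headed by 'hired'; does not c-command the reflexive — cannot bind it (Principle A).
— Noah: subject of the matrix clause; c-commands the reflexive within its binding domain — allowed (Principle A).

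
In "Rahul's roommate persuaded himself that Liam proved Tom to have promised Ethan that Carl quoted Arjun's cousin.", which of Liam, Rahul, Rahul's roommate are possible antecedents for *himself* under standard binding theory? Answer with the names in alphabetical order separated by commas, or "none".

*himself* is a reflexive; Principle A requires it to be bound within its binding domain — the matrix clause.
— Liam: subject of the clause headed by 'proved'; does not c-command the reflexive — cannot bind it (Principle A).
— Rahul: possessor inside the subject DP of the matrix clause; does not c-command the reflexive — cannot bind it (Principle A).
— Rahul's roommate: subject of the matrix clause; c-commands the reflexive within its binding domain — allowed (Principle A).

Rahul's roommate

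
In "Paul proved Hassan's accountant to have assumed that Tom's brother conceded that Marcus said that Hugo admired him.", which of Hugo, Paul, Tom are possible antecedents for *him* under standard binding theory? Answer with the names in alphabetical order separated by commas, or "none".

Paul, Tom

*him* is a pronoun; Principle B requires it to be free in its binding domain — the clause headed by 'admired'.
— Hugo: subject of the clause headed by 'admired'; c-commands the pronoun within its binding domain — blocked (Principle B).
— Paul: subject of the matrix clause; c-commands the pronoun but lies outside its binding domain — allowed.
— Tom: possessor inside the subject DP of the clause headed by 'conceded'; does not c-command the pronoun — Principle B does not apply; allowed.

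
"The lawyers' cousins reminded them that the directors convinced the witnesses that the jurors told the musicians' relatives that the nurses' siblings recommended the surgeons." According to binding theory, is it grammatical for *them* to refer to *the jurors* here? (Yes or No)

No

*the jurors* is an R-expression; Principle C requires it to be free (not bound by any c-commanding expression).
— them: object of the matrix clause; the pronoun c-commands the R-expression — coreference blocked (Principle C).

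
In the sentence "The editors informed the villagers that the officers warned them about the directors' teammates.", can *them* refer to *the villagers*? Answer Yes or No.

Yes

*them* is a pronoun; Principle B requires it to be free in its binding domain — the clause headed by 'warned'.
— the villagers: object of the matrix clause; c-commands the pronoun but lies outside its binding domain — allowed.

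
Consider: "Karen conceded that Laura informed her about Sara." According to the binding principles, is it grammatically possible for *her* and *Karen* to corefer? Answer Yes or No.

*her* is a pronoun; Principle B requires it to be free in its binding domain — the clause headed by 'informed'.
— Karen: subject of the matrix clause; c-commands the pronoun but lies outside its binding domain — allowed.

Yes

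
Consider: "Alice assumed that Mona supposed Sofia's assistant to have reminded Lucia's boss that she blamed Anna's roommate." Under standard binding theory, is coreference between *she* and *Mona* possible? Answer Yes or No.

Yes

*Mona* is an R-expression; Principle C requires it to be free (not bound by any c-commanding expression).
— she: subject of the clause headed by 'blamed'; the pronoun does not c-command the R-expression — coreference allowed.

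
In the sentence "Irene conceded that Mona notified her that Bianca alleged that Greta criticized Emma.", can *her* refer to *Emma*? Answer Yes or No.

No

*her* is a pronoun; Principle B requires it to be free in its binding domain — the clause headed by 'notified'.
— Emma: object of the clause headed by 'criticized'; is c-commanded by the pronoun; coreference would bind this R-expression — blocked (Principle C).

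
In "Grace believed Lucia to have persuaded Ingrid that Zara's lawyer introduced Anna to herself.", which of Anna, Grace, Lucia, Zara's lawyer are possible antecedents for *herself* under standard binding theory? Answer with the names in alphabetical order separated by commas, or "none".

Anna, Zara's lawyer

*herself* is a reflexive; Principle A requires it to be bound within its binding domain — the clause headed by 'introduced'.
— Anna: object of the clause headed by 'introduced'; c-commands the reflexive within its binding domain — allowed (Principle A).
— Grace: subject of the matrix clause; c-commands the reflexive but lies outside its binding domain — cannot bind it (Principle A).
— Lucia: subject of the clause headed by 'persuaded'; c-commands the reflexive but lies outside its binding domain — cannot bind it (Principle A).
— Zara's lawyer: subject of the clause headed by 'introduced'; c-commands the reflexive within its binding domain — allowed (Principle A).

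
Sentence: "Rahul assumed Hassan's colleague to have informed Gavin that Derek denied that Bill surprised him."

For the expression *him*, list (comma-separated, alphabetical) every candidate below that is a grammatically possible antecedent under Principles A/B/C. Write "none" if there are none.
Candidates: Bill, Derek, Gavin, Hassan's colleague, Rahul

*him* is a pronoun; Principle B requires it to be free in its binding domain — the clause headed by 'surprised'.
— Bill: subject of the clause headed by 'surprised'; c-commands the pronoun within its binding domain — blocked (Principle B).
— Derek: subject of the clause headed by 'denied'; c-commands the pronoun but lies outside its binding domain — allowed.
— Gavin: object of the clause headed by 'informed'; c-commands the pronoun but lies outside its binding domain — allowed.
— Hassan's colleague: subject of the clause headed by 'informed'; c-commands the pronoun but lies outside its binding domain — allowed.
— Rahul: subject of the matrix clause; c-commands the pronoun but lies outside its binding domain — allowed.

Derek, Gavin, Hassan's colleague, Rahul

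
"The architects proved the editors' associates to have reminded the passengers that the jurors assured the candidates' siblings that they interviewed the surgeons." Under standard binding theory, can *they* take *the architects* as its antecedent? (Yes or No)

*they* is a pronoun; Principle B requires it to be free in its binding domain — the clause headed by 'interviewed'.
— the architects: subject of the matrix clause; c-commands the pronoun but lies outside its binding domain — allowed.

Yes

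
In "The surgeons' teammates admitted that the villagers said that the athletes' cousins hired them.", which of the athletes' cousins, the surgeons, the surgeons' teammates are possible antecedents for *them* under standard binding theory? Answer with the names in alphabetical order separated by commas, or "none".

*them* is a pronoun; Principle B requires it to be free in its binding domain — the clause headed by 'hired'.
— the athletes' cousins: subject of the clause headed by 'hired'; c-commands the pronoun within its binding domain — blocked (Principle B).
— the surgeons: possessor inside the subject DP of the matrix clause; does not c-command the pronoun — Principle B does not apply; allowed.
— the surgeons' teammates: subject of the matrix clause; c-commands the pronoun but lies outside its binding domain — allowed.

the surgeons, the surgeons' teammates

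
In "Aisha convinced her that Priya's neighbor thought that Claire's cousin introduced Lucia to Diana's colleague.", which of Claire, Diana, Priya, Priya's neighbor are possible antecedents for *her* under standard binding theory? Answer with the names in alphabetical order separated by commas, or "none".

*her* is a pronoun; Principle B requires it to be free in its binding domain — the matrix clause.
— Claire: possessor inside the subject DP of the clause headed by 'introduced'; is c-commanded by the pronoun; coreference would bind this R-expression — blocked (Principle C).
— Diana: possessor inside the second object DP of the clause headed by 'introduced'; is c-commanded by the pronoun; coreference would bind this R-expression — blocked (Principle C).
— Priya: possessor inside the subject DP of the clause headed by 'thought'; is c-commanded by the pronoun; coreference would bind this R-expression — blocked (Principle C).
— Priya's neighbor: subject of the clause headed by 'thought'; is c-commanded by the pronoun; coreference would bind this R-expression — blocked (Principle C).

none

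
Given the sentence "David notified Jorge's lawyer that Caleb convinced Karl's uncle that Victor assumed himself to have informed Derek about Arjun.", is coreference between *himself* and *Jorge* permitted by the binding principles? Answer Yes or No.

*himself* is a reflexive; Principle A requires it to be bound within its binding domain — the clause headed by 'assumed'.
— Jorge: possessor inside the object DP of the matrix clause; does not c-command the reflexive — cannot bind it (Principle A).

No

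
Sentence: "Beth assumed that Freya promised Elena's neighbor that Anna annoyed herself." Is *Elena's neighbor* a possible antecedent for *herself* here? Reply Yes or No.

No

*herself* is a reflexive; Principle A requires it to be bound within its binding domain — the clause headed by 'annoyed'.
— Elena's neighbor: object of the clause headed by 'promised'; c-commands the reflexive but lies outside its binding domain — cannot bind it (Principle A).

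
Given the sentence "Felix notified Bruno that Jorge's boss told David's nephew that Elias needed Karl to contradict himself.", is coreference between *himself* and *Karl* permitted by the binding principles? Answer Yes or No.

Yes

*himself* is a reflexive; Principle A requires it to be bound within its binding domain — the clause headed by 'contradict'.
— Karl: subject of the clause headed by 'contradict'; c-commands the reflexive within its binding domain — allowed (Principle A).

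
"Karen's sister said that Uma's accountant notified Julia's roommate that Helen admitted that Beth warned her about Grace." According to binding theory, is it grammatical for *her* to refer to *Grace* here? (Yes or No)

*Grace* is an R-expression; Principle C requires it to be free (not bound by any c-commanding expression).
— her: object of the clause headed by 'warned'; the pronoun c-commands the R-expression — coreference blocked (Principle C).

No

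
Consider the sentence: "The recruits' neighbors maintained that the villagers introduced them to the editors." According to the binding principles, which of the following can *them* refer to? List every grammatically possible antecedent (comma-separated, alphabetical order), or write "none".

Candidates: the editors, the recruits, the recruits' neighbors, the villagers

the recruits, the recruits' neighbors

*them* is a pronoun; Principle B requires it to be free in its binding domain — the clause headed by 'introduced'.
— the editors: second object of the clause headed by 'introduced'; is c-commanded by the pronoun; coreference would bind this R-expression — blocked (Principle C).
— the recruits: possessor inside the subject DP of the matrix clause; does not c-command the pronoun — Principle B does not apply; allowed.
— the recruits' neighbors: subject of the matrix clause; c-commands the pronoun but lies outside its binding domain — allowed.
— the villagers: subject of the clause headed by 'introduced'; c-commands the pronoun within its binding domain — blocked (Principle B).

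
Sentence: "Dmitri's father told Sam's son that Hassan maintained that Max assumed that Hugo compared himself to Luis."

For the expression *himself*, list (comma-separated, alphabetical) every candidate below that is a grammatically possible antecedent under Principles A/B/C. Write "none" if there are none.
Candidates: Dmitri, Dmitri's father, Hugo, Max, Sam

*himself* is a reflexive; Principle A requires it to be bound within its binding domain — the clause headed by 'compared'.
— Dmitri: possessor inside the subject DP of the matrix clause; does not c-command the reflexive — cannot bind it (Principle A).
— Dmitri's father: subject of the matrix clause; c-commands the reflexive but lies outside its binding domain — cannot bind it (Principle A).
— Hugo: subject of the clause headed by 'compared'; c-commands the reflexive within its binding domain — allowed (Principle A).
— Max: subject of the clause headed by 'assumed'; c-commands the reflexive but lies outside its binding domain — cannot bind it (Principle A).
— Sam: possessor inside the object DP of the matrix clause; does not c-command the reflexive — cannot bind it (Principle A).

Hugo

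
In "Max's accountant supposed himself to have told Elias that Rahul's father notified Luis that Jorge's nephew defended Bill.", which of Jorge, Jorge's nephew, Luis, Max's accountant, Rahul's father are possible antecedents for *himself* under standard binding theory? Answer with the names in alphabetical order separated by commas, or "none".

Max's accountant

*himself* is a reflexive; Principle A requires it to be bound within its binding domain — the matrix clause.
— Jorge: possessor inside the subject DP of the clause headed by 'defended'; does not c-command the reflexive — cannot bind it (Principle A).
— Jorge's nephew: subject of the clause headed by 'defended'; does not c-command the reflexive — cannot bind it (Principle A).
— Luis: object of the clause headed by 'notified'; does not c-command the reflexive — cannot bind it (Principle A).
— Max's accountant: subject of the matrix clause; c-commands the reflexive within its binding domain — allowed (Principle A).
— Rahul's father: subject of the clause headed by 'notified'; does not c-command the reflexive — cannot bind it (Principle A).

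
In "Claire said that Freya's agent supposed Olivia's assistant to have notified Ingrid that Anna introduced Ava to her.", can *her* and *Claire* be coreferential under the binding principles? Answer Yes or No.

*Claire* is an R-expression; Principle C requires it to be free (not bound by any c-commanding expression).
— her: second object of the clause headed by 'introduced'; the pronoun does not c-command the R-expression — coreference allowed.

Yes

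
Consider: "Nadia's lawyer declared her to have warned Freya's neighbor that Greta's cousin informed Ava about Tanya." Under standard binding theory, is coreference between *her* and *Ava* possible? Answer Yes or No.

*Ava* is an R-expression; Principle C requires it to be free (not bound by any c-commanding expression).
— her: subject of the clause headed by 'warned'; the pronoun c-commands the R-expression — coreference blocked (Principle C).

No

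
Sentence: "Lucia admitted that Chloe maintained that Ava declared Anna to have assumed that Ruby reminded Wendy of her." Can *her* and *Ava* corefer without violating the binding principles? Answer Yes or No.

*Ava* is an R-expression; Principle C requires it to be free (not bound by any c-commanding expression).
— her: second object of the clause headed by 'reminded'; the pronoun does not c-command the R-expression — coreference allowed.

Yes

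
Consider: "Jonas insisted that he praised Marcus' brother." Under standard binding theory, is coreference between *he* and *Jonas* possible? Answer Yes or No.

*Jonas* is an R-expression; Principle C requires it to be free (not bound by any c-commanding expression).
— he: subject of the clause headed by 'praised'; the pronoun does not c-command the R-expression — coreference allowed.

Yes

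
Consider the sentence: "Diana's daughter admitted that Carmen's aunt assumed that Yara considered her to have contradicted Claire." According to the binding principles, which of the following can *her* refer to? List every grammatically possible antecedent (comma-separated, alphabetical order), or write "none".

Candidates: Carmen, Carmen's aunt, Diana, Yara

Carmen, Carmen's aunt, Diana

*her* is a pronoun; Principle B requires it to be free in its binding domain — the clause headed by 'considered'.
— Carmen: possessor inside the subject DP of the clause headed by 'assumed'; does not c-command the pronoun — Principle B does not apply; allowed.
— Carmen's aunt: subject of the clause headed by 'assumed'; c-commands the pronoun but lies outside its binding domain — allowed.
— Diana: possessor inside the subject DP of the matrix clause; does not c-command the pronoun — Principle B does not apply; allowed.
— Yara: subject of the clause headed by 'considered'; c-commands the pronoun within its binding domain — blocked (Principle B).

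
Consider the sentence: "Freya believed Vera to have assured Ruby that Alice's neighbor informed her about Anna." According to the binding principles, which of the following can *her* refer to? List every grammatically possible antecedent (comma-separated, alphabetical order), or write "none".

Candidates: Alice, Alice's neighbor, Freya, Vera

Alice, Freya, Vera

*her* is a pronoun; Principle B requires it to be free in its binding domain — the clause headed by 'informed'.
— Alice: possessor inside the subject DP of the clause headed by 'informed'; does not c-command the pronoun — Principle B does not apply; allowed.
— Alice's neighbor: subject of the clause headed by 'informed'; c-commands the pronoun within its binding domain — blocked (Principle B).
— Freya: subject of the matrix clause; c-commands the pronoun but lies outside its binding domain — allowed.
— Vera: subject of the clause headed by 'assured'; c-commands the pronoun but lies outside its binding domain — allowed.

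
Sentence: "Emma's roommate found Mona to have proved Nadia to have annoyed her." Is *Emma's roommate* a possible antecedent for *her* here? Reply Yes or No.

Yes

*her* is a pronoun; Principle B requires it to be free in its binding domain — the clause headed by 'annoyed'.
— Emma's roommate: subject of the matrix clause; c-commands the pronoun but lies outside its binding domain — allowed.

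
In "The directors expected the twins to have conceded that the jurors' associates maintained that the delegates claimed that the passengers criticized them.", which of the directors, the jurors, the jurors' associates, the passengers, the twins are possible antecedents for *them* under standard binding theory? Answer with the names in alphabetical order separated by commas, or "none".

*them* is a pronoun; Principle B requires it to be free in its binding domain — the clause headed by 'criticized'.
— the directors: subject of the matrix clause; c-commands the pronoun but lies outside its binding domain — allowed.
— the jurors: possessor inside the subject DP of the clause headed by 'maintained'; does not c-command the pronoun — Principle B does not apply; allowed.
— the jurors' associates: subject of the clause headed by 'maintained'; c-commands the pronoun but lies outside its binding domain — allowed.
— the passengers: subject of the clause headed by 'criticized'; c-commands the pronoun within its binding domain — blocked (Principle B).
— the twins: subject of the clause headed by 'conceded'; c-commands the pronoun but lies outside its binding domain — allowed.

the directors, the jurors, the jurors' associates, the twins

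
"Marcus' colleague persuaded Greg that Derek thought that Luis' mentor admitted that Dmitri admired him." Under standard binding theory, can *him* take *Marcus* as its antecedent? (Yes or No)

*him* is a pronoun; Principle B requires it to be free in its binding domain — the clause headed by 'admired'.
— Marcus: possessor inside the subject DP of the matrix clause; does not c-command the pronoun — Principle B does not apply; allowed.

Yes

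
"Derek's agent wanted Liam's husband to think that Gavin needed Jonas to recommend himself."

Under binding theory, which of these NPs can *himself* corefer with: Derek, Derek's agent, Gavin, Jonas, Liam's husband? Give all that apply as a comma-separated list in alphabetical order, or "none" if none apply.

*himself* is a reflexive; Principle A requires it to be bound within its binding domain — the clause headed by 'recommend'.
— Derek: possessor inside the subject DP of the matrix clause; does not c-command the reflexive — cannot bind it (Principle A).
— Derek's agent: subject of the matrix clause; c-commands the reflexive but lies outside its binding domain — cannot bind it (Principle A).
— Gavin: subject of the clause headed by 'needed'; c-commands the reflexive but lies outside its binding domain — cannot bind it (Principle A).
— Jonas: subject of the clause headed by 'recommend'; c-commands the reflexive within its binding domain — allowed (Principle A).
— Liam's husband: subject of the clause headed by 'think'; c-commands the reflexive but lies outside its binding domain — cannot bind it (Principle A).

Jonas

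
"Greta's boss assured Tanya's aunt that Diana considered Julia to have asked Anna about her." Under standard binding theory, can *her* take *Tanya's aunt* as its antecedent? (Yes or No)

*her* is a pronoun; Principle B requires it to be free in its binding domain — the clause headed by 'asked'.
— Tanya's aunt: object of the matrix clause; c-commands the pronoun but lies outside its binding domain — allowed.

Yes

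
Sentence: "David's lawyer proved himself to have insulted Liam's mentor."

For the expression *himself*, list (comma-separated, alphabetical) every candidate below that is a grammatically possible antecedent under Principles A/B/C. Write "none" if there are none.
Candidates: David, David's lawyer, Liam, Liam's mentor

David's lawyer

*himself* is a reflexive; Principle A requires it to be bound within its binding domain — the matrix clause.
— David: possessor inside the subject DP of the matrix clause; does not c-command the reflexive — cannot bind it (Principle A).
— David's lawyer: subject of the matrix clause; c-commands the reflexive within its binding domain — allowed (Principle A).
— Liam: possessor inside the object DP of the clause headed by 'insulted'; does not c-command the reflexive — cannot bind it (Principle A).
— Liam's mentor: object of the clause headed by 'insulted'; does not c-command the reflexive — cannot bind it (Principle A).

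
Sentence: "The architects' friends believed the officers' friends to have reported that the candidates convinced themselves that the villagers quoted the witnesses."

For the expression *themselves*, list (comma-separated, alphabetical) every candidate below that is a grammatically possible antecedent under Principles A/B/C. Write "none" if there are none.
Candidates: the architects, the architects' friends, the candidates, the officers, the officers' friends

the candidates

*themselves* is a reflexive; Principle A requires it to be bound within its binding domain — the clause headed by 'convinced'.
— the architects: possessor inside the subject DP of the matrix clause; does not c-command the reflexive — cannot bind it (Principle A).
— the architects' friends: subject of the matrix clause; c-commands the reflexive but lies outside its binding domain — cannot bind it (Principle A).
— the candidates: subject of the clause headed by 'convinced'; c-commands the reflexive within its binding domain — allowed (Principle A).
— the officers: possessor inside the subject DP of the clause headed by 'reported'; does not c-command the reflexive — cannot bind it (Principle A).
— the officers' friends: subject of the clause headed by 'reported'; c-commands the reflexive but lies outside its binding domain — cannot bind it (Principle A).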